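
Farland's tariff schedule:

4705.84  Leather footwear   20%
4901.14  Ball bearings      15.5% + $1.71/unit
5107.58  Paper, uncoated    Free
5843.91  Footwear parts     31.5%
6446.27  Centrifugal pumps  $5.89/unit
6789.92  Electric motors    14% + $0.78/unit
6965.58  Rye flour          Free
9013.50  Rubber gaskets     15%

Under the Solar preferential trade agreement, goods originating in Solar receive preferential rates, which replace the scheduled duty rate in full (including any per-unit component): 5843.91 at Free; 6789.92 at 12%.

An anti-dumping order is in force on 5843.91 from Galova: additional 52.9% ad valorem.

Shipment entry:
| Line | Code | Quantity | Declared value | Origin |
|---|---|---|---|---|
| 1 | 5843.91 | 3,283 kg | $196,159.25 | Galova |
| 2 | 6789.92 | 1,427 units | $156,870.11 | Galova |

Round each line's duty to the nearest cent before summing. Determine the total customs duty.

Line 1 (5843.91, Galova, 3,283 kg, $196,159.25):
Base rate for 5843.91 is 31.5%.
5843.91 has an FTA preferential rate, but origin Galova is not Solar; base rate stands.
Additional duty on 5843.91 from Galova: +52.9%. Applied ad valorem rate: 31.5% + 52.9% = 84.4%.
Duty = $196,159.25 × 84.4% = $165,558.41.
Line 2 (6789.92, Galova, 1,427 units, $156,870.11):
Base rate for 6789.92 is 14% + $0.78/unit.
6789.92 has an FTA preferential rate, but origin Galova is not Solar; base rate stands.
Duty = $156,870.11 × 14% + 1,427 × $0.78 = $23,074.88.
Total = $165,558.41 + $23,074.88 = $188,633.29.

$188,633.29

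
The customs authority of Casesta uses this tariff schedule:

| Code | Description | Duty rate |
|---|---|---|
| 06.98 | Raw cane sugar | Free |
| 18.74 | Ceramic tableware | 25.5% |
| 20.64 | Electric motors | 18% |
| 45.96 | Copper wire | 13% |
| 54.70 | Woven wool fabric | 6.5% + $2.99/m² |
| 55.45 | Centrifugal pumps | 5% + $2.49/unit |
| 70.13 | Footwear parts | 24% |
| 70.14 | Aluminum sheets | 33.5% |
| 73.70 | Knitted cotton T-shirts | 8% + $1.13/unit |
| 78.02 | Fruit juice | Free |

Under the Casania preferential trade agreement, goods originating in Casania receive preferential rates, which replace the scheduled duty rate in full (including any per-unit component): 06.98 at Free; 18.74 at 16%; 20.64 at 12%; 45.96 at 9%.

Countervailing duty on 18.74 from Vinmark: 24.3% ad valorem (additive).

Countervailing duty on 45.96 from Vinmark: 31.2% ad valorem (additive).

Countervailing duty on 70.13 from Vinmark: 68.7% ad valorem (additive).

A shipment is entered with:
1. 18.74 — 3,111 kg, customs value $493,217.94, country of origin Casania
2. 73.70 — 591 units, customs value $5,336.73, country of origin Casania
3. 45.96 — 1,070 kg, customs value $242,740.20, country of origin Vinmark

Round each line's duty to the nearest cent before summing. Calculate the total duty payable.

Line 1 (18.74, Casania, 3,111 kg, $493,217.94):
Base rate for 18.74 is 25.5%.
Origin Casania qualifies under the Casesta–Casania agreement and 18.74 is covered: preferential rate 16% applies instead.
The additional-duty order on 18.74 targets Vinmark, not Casania; it does not apply.
Duty = $493,217.94 × 16% = $78,914.87.
Line 2 (73.70, Casania, 591 units, $5,336.73):
Base rate for 73.70 is 8% + $1.13/unit.
Origin Casania is the FTA partner but 73.70 is not on the preference list; base rate stands.
Duty = $5,336.73 × 8% + 591 × $1.13 = $1,094.77.
Line 3 (45.96, Vinmark, 1,070 kg, $242,740.20):
Base rate for 45.96 is 13%.
45.96 has an FTA preferential rate, but origin Vinmark is not Casania; base rate stands.
Additional duty on 45.96 from Vinmark: +31.2%. Applied ad valorem rate: 13% + 31.2% = 44.2%.
Duty = $242,740.20 × 44.2% = $107,291.17.
Total = $78,914.87 + $1,094.77 + $107,291.17 = $187,300.81.

$187,300.81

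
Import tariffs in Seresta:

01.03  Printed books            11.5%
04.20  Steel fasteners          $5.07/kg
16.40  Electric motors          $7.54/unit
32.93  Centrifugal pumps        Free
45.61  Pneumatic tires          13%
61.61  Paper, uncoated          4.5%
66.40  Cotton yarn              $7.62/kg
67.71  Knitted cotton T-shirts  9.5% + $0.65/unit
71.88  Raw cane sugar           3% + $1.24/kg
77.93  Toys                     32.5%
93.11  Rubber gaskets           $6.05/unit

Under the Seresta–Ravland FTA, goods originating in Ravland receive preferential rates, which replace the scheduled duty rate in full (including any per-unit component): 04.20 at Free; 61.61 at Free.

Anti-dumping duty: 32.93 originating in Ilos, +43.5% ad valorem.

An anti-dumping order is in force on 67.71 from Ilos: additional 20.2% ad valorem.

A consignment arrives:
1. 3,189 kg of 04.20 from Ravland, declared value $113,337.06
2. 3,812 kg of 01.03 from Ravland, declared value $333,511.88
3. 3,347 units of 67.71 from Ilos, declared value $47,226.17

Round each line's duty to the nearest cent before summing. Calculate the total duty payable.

Line 1 (04.20, Ravland, 3,189 kg, $113,337.06):
Base rate for 04.20 is $5.07/kg.
Origin Ravland qualifies under the Seresta–Ravland agreement and 04.20 is covered: preferential rate Free applies instead.
Duty = $113,337.06 × 0% = $0.00.
Line 2 (01.03, Ravland, 3,812 kg, $333,511.88):
Base rate for 01.03 is 11.5%.
Origin Ravland is the FTA partner but 01.03 is not on the preference list; base rate stands.
Duty = $333,511.88 × 11.5% = $38,353.87.
Line 3 (67.71, Ilos, 3,347 units, $47,226.17):
Base rate for 67.71 is 9.5% + $0.65/unit.
Additional duty on 67.71 from Ilos: +20.2%. Applied ad valorem rate: 9.5% + 20.2% = 29.7%.
Duty = $47,226.17 × 29.7% + 3,347 × $0.65 = $16,201.72.
Total = $0.00 + $38,353.87 + $16,201.72 = $54,555.59.

$54,555.59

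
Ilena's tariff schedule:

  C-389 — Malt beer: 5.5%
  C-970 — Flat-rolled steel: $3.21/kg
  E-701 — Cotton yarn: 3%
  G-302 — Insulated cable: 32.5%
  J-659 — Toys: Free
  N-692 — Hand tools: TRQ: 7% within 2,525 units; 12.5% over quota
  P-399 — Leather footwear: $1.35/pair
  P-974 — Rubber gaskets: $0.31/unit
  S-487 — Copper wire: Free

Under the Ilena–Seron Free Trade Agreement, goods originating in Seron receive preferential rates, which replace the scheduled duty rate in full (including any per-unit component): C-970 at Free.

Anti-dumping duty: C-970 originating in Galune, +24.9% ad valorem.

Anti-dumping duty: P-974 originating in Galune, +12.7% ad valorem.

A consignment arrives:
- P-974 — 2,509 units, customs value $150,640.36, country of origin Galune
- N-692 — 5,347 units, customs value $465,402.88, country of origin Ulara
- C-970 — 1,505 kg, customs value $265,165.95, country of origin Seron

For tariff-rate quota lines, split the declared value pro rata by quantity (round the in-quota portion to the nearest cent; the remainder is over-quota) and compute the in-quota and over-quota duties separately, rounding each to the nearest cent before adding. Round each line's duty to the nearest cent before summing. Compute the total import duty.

$65,996.80

Line 1 (P-974, Galune, 2,509 units, $150,640.36):
Base rate for P-974 is $0.31/unit.
Additional duty on P-974 from Galune: +12.7% ad valorem. Applied ad valorem rate = 12.7%.
Duty = $150,640.36 × 12.7% + 2,509 × $0.31 = $19,909.12.
Line 2 (N-692, Ulara, 5,347 units, $465,402.88):
Code N-692 is under a tariff-rate quota (threshold 2,525 units). In-quota: 2,525 units at 7%; over-quota: 2,822 units at 12.5%.
Pro-rata value split: in-quota = $465,402.88 × 2,525/5,347 = $219,776.00; over-quota = $465,402.88 − $219,776.00 = $245,626.88.
In-quota duty = $219,776.00 × 7% = $15,384.32. Over-quota duty = $245,626.88 × 12.5% = $30,703.36.
Line duty = $15,384.32 + $30,703.36 = $46,087.68.
Line 3 (C-970, Seron, 1,505 kg, $265,165.95):
Base rate for C-970 is $3.21/kg.
Origin Seron qualifies under the Ilena–Seron agreement and C-970 is covered: preferential rate Free applies instead.
The additional-duty order on C-970 targets Galune, not Seron; it does not apply.
Duty = $265,165.95 × 0% = $0.00.
Total = $19,909.12 + $46,087.68 + $0.00 = $65,996.80.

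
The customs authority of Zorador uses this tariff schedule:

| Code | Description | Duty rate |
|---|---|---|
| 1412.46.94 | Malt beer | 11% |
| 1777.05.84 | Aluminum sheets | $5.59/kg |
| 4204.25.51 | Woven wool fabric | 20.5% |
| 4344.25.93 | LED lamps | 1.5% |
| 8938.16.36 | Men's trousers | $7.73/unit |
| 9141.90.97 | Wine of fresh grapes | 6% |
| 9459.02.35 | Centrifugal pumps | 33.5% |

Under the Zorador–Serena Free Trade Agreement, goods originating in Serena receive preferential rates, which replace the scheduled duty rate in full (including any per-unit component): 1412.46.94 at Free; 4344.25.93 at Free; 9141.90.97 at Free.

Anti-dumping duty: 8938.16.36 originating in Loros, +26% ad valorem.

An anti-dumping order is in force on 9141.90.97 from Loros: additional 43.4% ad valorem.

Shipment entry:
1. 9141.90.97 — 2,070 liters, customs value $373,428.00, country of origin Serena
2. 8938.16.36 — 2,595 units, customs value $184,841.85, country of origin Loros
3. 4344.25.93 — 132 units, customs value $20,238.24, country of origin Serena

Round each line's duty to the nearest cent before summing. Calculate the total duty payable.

Line 1 (9141.90.97, Serena, 2,070 liters, $373,428.00):
Base rate for 9141.90.97 is 6%.
Origin Serena qualifies under the Zorador–Serena agreement and 9141.90.97 is covered: preferential rate Free applies instead.
The additional-duty order on 9141.90.97 targets Loros, not Serena; it does not apply.
Duty = $373,428.00 × 0% = $0.00.
Line 2 (8938.16.36, Loros, 2,595 units, $184,841.85):
Base rate for 8938.16.36 is $7.73/unit.
Additional duty on 8938.16.36 from Loros: +26% ad valorem. Applied ad valorem rate = 26%.
Duty = $184,841.85 × 26% + 2,595 × $7.73 = $68,118.23.
Line 3 (4344.25.93, Serena, 132 units, $20,238.24):
Base rate for 4344.25.93 is 1.5%.
Origin Serena qualifies under the Zorador–Serena agreement and 4344.25.93 is covered: preferential rate Free applies instead.
Duty = $20,238.24 × 0% = $0.00.
Total = $0.00 + $68,118.23 + $0.00 = $68,118.23.

$68,118.23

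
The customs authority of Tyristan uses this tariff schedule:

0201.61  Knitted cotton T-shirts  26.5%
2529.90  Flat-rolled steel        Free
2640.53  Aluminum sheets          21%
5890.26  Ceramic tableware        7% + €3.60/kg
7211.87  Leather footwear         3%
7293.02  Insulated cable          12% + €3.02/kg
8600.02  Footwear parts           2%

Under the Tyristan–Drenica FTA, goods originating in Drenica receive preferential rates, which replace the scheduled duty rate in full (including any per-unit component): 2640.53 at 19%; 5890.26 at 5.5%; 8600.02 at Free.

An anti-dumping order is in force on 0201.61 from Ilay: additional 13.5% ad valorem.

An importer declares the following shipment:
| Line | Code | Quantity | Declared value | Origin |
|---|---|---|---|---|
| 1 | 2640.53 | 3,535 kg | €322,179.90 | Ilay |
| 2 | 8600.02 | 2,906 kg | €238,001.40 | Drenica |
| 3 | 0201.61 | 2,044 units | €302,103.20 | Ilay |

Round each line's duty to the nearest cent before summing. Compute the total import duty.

Line 1 (2640.53, Ilay, 3,535 kg, €322,179.90):
Base rate for 2640.53 is 21%.
2640.53 has an FTA preferential rate, but origin Ilay is not Drenica; base rate stands.
Duty = €322,179.90 × 21% = €67,657.78.
Line 2 (8600.02, Drenica, 2,906 kg, €238,001.40):
Base rate for 8600.02 is 2%.
Origin Drenica qualifies under the Tyristan–Drenica agreement and 8600.02 is covered: preferential rate Free applies instead.
Duty = €238,001.40 × 0% = €0.00.
Line 3 (0201.61, Ilay, 2,044 units, €302,103.20):
Base rate for 0201.61 is 26.5%.
Additional duty on 0201.61 from Ilay: +13.5%. Applied ad valorem rate: 26.5% + 13.5% = 40%.
Duty = €302,103.20 × 40% = €120,841.28.
Total = €67,657.78 + €0.00 + €120,841.28 = €188,499.06.

€188,499.06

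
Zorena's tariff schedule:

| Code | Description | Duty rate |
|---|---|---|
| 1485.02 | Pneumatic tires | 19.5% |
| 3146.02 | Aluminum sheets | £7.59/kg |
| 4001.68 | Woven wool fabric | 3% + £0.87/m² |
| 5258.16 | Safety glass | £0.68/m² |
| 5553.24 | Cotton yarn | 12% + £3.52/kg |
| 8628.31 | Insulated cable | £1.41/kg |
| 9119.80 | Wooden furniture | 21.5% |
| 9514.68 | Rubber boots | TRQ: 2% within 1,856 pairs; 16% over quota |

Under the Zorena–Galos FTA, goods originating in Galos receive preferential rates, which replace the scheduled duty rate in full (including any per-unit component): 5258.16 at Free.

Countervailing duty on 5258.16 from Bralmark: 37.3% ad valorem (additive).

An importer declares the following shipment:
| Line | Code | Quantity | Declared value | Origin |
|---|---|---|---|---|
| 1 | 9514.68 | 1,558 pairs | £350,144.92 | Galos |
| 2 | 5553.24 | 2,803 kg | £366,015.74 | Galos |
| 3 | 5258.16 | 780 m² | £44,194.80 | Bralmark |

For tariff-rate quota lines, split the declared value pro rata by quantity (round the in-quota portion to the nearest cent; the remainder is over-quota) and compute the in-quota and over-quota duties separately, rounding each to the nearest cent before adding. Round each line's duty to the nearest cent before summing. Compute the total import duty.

£77,806.41

Line 1 (9514.68, Galos, 1,558 pairs, £350,144.92):
Code 9514.68 is under a tariff-rate quota (threshold 1,856 pairs). Quantity 1,558 pairs is within the quota, so the in-quota rate 2% applies to the full value.
Duty = £350,144.92 × 2% = £7,002.90.
Line 2 (5553.24, Galos, 2,803 kg, £366,015.74):
Base rate for 5553.24 is 12% + £3.52/kg.
Origin Galos is the FTA partner but 5553.24 is not on the preference list; base rate stands.
Duty = £366,015.74 × 12% + 2,803 × £3.52 = £53,788.45.
Line 3 (5258.16, Bralmark, 780 m², £44,194.80):
Base rate for 5258.16 is £0.68/m².
5258.16 has an FTA preferential rate, but origin Bralmark is not Galos; base rate stands.
Additional duty on 5258.16 from Bralmark: +37.3% ad valorem. Applied ad valorem rate = 37.3%.
Duty = £44,194.80 × 37.3% + 780 × £0.68 = £17,015.06.
Total = £7,002.90 + £53,788.45 + £17,015.06 = £77,806.41.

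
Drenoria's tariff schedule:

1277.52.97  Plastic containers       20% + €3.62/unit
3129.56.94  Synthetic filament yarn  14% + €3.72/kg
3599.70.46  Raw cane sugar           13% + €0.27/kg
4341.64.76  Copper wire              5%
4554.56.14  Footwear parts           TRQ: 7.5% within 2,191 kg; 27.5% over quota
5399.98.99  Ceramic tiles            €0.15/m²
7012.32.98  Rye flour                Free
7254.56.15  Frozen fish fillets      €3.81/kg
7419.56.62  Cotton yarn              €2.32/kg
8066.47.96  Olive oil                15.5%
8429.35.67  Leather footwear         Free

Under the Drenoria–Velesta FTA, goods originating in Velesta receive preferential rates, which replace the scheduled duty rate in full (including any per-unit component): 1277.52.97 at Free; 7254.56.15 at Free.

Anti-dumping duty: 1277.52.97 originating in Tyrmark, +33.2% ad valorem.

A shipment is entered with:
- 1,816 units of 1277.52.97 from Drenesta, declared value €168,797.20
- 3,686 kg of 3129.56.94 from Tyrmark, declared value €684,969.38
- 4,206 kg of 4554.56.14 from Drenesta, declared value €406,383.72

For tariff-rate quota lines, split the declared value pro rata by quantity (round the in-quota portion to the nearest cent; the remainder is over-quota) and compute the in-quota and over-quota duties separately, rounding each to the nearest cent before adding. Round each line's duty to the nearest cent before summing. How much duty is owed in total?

€219,357.63

Line 1 (1277.52.97, Drenesta, 1,816 units, €168,797.20):
Base rate for 1277.52.97 is 20% + €3.62/unit.
1277.52.97 has an FTA preferential rate, but origin Drenesta is not Velesta; base rate stands.
The additional-duty order on 1277.52.97 targets Tyrmark, not Drenesta; it does not apply.
Duty = €168,797.20 × 20% + 1,816 × €3.62 = €40,333.36.
Line 2 (3129.56.94, Tyrmark, 3,686 kg, €684,969.38):
Base rate for 3129.56.94 is 14% + €3.72/kg.
Duty = €684,969.38 × 14% + 3,686 × €3.72 = €109,607.63.
Line 3 (4554.56.14, Drenesta, 4,206 kg, €406,383.72):
Code 4554.56.14 is under a tariff-rate quota (threshold 2,191 kg). In-quota: 2,191 kg at 7.5%; over-quota: 2,015 kg at 27.5%.
Pro-rata value split: in-quota = €406,383.72 × 2,191/4,206 = €211,694.42; over-quota = €406,383.72 − €211,694.42 = €194,689.30.
In-quota duty = €211,694.42 × 7.5% = €15,877.08. Over-quota duty = €194,689.30 × 27.5% = €53,539.56.
Line duty = €15,877.08 + €53,539.56 = €69,416.64.
Total = €40,333.36 + €109,607.63 + €69,416.64 = €219,357.63.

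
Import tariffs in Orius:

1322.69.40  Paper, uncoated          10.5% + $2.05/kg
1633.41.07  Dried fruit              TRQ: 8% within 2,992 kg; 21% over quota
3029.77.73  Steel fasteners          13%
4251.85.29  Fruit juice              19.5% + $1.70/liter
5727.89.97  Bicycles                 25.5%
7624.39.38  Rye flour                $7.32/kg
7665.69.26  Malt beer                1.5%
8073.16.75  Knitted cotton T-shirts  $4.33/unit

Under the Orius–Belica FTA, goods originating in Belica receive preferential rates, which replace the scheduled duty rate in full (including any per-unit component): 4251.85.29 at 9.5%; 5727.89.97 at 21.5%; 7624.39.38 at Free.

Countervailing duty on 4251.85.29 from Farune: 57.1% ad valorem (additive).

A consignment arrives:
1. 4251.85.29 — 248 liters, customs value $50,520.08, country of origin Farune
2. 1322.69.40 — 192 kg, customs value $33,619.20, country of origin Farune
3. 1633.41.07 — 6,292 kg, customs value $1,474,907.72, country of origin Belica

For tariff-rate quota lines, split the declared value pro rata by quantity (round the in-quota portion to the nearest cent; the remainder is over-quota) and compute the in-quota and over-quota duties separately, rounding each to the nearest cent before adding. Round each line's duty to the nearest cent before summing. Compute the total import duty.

$261,598.11

Line 1 (4251.85.29, Farune, 248 liters, $50,520.08):
Base rate for 4251.85.29 is 19.5% + $1.70/liter.
4251.85.29 has an FTA preferential rate, but origin Farune is not Belica; base rate stands.
Additional duty on 4251.85.29 from Farune: +57.1%. Applied ad valorem rate: 19.5% + 57.1% = 76.6%.
Duty = $50,520.08 × 76.6% + 248 × $1.70 = $39,119.98.
Line 2 (1322.69.40, Farune, 192 kg, $33,619.20):
Base rate for 1322.69.40 is 10.5% + $2.05/kg.
Duty = $33,619.20 × 10.5% + 192 × $2.05 = $3,923.62.
Line 3 (1633.41.07, Belica, 6,292 kg, $1,474,907.72):
Code 1633.41.07 is under a tariff-rate quota (threshold 2,992 kg). In-quota: 2,992 kg at 8%; over-quota: 3,300 kg at 21%.
Pro-rata value split: in-quota = $1,474,907.72 × 2,992/6,292 = $701,354.72; over-quota = $1,474,907.72 − $701,354.72 = $773,553.00.
In-quota duty = $701,354.72 × 8% = $56,108.38. Over-quota duty = $773,553.00 × 21% = $162,446.13.
Line duty = $56,108.38 + $162,446.13 = $218,554.51.
Total = $39,119.98 + $3,923.62 + $218,554.51 = $261,598.11.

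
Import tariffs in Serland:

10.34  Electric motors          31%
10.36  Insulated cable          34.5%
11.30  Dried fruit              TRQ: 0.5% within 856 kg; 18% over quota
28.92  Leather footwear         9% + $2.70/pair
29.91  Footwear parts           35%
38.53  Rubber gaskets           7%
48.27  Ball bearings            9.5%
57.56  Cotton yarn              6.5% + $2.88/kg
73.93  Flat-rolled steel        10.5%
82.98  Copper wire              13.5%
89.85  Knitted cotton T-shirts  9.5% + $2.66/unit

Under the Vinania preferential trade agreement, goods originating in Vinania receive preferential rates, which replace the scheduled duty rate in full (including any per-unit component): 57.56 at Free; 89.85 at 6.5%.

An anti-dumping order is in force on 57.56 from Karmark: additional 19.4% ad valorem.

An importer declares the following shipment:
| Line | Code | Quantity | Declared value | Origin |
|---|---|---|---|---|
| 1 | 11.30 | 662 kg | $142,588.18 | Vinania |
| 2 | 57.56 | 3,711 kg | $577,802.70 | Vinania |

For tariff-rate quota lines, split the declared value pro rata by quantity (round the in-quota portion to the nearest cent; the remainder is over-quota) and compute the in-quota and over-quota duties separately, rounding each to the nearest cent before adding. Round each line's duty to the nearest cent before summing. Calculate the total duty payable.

$712.94

Line 1 (11.30, Vinania, 662 kg, $142,588.18):
Code 11.30 is under a tariff-rate quota (threshold 856 kg). Quantity 662 kg is within the quota, so the in-quota rate 0.5% applies to the full value.
Duty = $142,588.18 × 0.5% = $712.94.
Line 2 (57.56, Vinania, 3,711 kg, $577,802.70):
Base rate for 57.56 is 6.5% + $2.88/kg.
Origin Vinania qualifies under the Serland–Vinania agreement and 57.56 is covered: preferential rate Free applies instead.
The additional-duty order on 57.56 targets Karmark, not Vinania; it does not apply.
Duty = $577,802.70 × 0% = $0.00.
Total = $712.94 + $0.00 = $712.94.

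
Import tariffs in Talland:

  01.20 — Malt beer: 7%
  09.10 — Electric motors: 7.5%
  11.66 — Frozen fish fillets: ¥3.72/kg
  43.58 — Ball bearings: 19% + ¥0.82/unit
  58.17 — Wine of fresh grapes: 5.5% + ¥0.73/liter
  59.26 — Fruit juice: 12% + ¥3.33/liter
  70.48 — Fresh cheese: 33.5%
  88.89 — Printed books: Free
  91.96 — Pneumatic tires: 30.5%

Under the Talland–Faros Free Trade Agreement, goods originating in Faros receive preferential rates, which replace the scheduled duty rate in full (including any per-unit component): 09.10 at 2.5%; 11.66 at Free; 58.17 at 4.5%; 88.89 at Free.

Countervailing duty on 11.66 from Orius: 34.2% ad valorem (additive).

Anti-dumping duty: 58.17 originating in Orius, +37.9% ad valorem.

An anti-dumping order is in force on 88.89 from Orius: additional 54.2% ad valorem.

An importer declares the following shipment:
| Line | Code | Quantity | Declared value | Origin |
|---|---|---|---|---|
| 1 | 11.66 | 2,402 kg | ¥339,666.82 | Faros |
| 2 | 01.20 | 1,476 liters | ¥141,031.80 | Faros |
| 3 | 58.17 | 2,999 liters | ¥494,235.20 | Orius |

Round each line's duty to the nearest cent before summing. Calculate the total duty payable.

Line 1 (11.66, Faros, 2,402 kg, ¥339,666.82):
Base rate for 11.66 is ¥3.72/kg.
Origin Faros qualifies under the Talland–Faros agreement and 11.66 is covered: preferential rate Free applies instead.
The additional-duty order on 11.66 targets Orius, not Faros; it does not apply.
Duty = ¥339,666.82 × 0% = ¥0.00.
Line 2 (01.20, Faros, 1,476 liters, ¥141,031.80):
Base rate for 01.20 is 7%.
Origin Faros is the FTA partner but 01.20 is not on the preference list; base rate stands.
Duty = ¥141,031.80 × 7% = ¥9,872.23.
Line 3 (58.17, Orius, 2,999 liters, ¥494,235.20):
Base rate for 58.17 is 5.5% + ¥0.73/liter.
58.17 has an FTA preferential rate, but origin Orius is not Faros; base rate stands.
Additional duty on 58.17 from Orius: +37.9%. Applied ad valorem rate: 5.5% + 37.9% = 43.4%.
Duty = ¥494,235.20 × 43.4% + 2,999 × ¥0.73 = ¥216,687.35.
Total = ¥0.00 + ¥9,872.23 + ¥216,687.35 = ¥226,559.58.

¥226,559.58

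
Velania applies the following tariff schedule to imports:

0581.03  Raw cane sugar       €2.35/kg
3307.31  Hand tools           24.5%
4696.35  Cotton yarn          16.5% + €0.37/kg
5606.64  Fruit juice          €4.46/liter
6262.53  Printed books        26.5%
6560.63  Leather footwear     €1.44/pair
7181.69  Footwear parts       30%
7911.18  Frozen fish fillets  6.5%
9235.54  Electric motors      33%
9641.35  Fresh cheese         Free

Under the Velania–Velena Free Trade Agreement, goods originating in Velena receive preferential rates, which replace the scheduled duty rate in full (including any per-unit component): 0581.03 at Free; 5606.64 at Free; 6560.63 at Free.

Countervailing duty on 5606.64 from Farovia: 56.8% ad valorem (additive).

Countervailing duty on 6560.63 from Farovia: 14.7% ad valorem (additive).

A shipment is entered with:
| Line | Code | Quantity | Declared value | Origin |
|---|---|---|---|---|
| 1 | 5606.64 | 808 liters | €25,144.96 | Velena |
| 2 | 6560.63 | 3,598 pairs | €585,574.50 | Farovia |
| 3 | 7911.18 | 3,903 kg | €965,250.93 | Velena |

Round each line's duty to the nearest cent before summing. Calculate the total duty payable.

Line 1 (5606.64, Velena, 808 liters, €25,144.96):
Base rate for 5606.64 is €4.46/liter.
Origin Velena qualifies under the Velania–Velena agreement and 5606.64 is covered: preferential rate Free applies instead.
The additional-duty order on 5606.64 targets Farovia, not Velena; it does not apply.
Duty = €25,144.96 × 0% = €0.00.
Line 2 (6560.63, Farovia, 3,598 pairs, €585,574.50):
Base rate for 6560.63 is €1.44/pair.
6560.63 has an FTA preferential rate, but origin Farovia is not Velena; base rate stands.
Additional duty on 6560.63 from Farovia: +14.7% ad valorem. Applied ad valorem rate = 14.7%.
Duty = €585,574.50 × 14.7% + 3,598 × €1.44 = €91,260.57.
Line 3 (7911.18, Velena, 3,903 kg, €965,250.93):
Base rate for 7911.18 is 6.5%.
Origin Velena is the FTA partner but 7911.18 is not on the preference list; base rate stands.
Duty = €965,250.93 × 6.5% = €62,741.31.
Total = €0.00 + €91,260.57 + €62,741.31 = €154,001.88.

€154,001.88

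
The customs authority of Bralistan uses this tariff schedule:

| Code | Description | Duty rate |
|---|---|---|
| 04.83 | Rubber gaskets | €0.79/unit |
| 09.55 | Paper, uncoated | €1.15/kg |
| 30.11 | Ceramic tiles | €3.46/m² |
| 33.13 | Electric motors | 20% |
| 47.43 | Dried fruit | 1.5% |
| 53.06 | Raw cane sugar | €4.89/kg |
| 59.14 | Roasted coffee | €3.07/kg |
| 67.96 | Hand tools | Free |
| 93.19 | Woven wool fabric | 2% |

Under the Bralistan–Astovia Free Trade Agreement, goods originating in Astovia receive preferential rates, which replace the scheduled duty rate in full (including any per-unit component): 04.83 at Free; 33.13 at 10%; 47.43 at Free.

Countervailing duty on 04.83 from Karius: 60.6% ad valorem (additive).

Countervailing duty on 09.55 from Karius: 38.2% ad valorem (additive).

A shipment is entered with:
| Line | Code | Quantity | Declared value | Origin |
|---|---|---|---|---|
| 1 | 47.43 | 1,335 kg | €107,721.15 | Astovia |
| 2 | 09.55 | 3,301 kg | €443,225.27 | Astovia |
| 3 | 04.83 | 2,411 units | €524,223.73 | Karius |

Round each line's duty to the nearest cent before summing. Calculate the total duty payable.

Line 1 (47.43, Astovia, 1,335 kg, €107,721.15):
Base rate for 47.43 is 1.5%.
Origin Astovia qualifies under the Bralistan–Astovia agreement and 47.43 is covered: preferential rate Free applies instead.
Duty = €107,721.15 × 0% = €0.00.
Line 2 (09.55, Astovia, 3,301 kg, €443,225.27):
Base rate for 09.55 is €1.15/kg.
Origin Astovia is the FTA partner but 09.55 is not on the preference list; base rate stands.
The additional-duty order on 09.55 targets Karius, not Astovia; it does not apply.
Duty = 3,301 × €1.15 = €3,796.15.
Line 3 (04.83, Karius, 2,411 units, €524,223.73):
Base rate for 04.83 is €0.79/unit.
04.83 has an FTA preferential rate, but origin Karius is not Astovia; base rate stands.
Additional duty on 04.83 from Karius: +60.6% ad valorem. Applied ad valorem rate = 60.6%.
Duty = €524,223.73 × 60.6% + 2,411 × €0.79 = €319,584.27.
Total = €0.00 + €3,796.15 + €319,584.27 = €323,380.42.

€323,380.42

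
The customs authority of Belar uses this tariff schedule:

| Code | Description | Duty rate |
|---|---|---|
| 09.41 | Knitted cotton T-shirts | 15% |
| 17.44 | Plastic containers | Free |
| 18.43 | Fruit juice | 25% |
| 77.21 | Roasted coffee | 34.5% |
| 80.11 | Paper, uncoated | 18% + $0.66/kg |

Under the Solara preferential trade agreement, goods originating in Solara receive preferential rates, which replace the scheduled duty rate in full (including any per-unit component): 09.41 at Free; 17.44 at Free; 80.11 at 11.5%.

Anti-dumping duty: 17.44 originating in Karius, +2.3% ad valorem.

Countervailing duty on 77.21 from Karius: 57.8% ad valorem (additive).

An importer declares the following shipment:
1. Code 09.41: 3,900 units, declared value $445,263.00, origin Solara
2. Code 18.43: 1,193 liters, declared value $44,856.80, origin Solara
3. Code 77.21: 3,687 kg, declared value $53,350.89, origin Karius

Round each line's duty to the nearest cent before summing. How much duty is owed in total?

Line 1 (09.41, Solara, 3,900 units, $445,263.00):
Base rate for 09.41 is 15%.
Origin Solara qualifies under the Belar–Solara agreement and 09.41 is covered: preferential rate Free applies instead.
Duty = $445,263.00 × 0% = $0.00.
Line 2 (18.43, Solara, 1,193 liters, $44,856.80):
Base rate for 18.43 is 25%.
Origin Solara is the FTA partner but 18.43 is not on the preference list; base rate stands.
Duty = $44,856.80 × 25% = $11,214.20.
Line 3 (77.21, Karius, 3,687 kg, $53,350.89):
Base rate for 77.21 is 34.5%.
Additional duty on 77.21 from Karius: +57.8%. Applied ad valorem rate: 34.5% + 57.8% = 92.3%.
Duty = $53,350.89 × 92.3% = $49,242.87.
Total = $0.00 + $11,214.20 + $49,242.87 = $60,457.07.

$60,457.07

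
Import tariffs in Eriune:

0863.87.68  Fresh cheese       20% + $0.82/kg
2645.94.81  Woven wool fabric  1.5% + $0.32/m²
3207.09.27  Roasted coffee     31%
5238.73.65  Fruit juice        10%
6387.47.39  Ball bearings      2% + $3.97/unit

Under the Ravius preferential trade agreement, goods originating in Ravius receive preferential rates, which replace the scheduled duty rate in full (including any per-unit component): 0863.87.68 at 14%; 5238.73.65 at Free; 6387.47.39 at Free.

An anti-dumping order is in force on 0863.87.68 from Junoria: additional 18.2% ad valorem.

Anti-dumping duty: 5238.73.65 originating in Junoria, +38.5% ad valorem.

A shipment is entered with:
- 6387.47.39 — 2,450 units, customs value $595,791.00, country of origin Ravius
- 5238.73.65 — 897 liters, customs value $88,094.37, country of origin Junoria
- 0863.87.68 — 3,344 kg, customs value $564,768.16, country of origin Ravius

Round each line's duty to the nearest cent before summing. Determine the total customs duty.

Line 1 (6387.47.39, Ravius, 2,450 units, $595,791.00):
Base rate for 6387.47.39 is 2% + $3.97/unit.
Origin Ravius qualifies under the Eriune–Ravius agreement and 6387.47.39 is covered: preferential rate Free applies instead.
Duty = $595,791.00 × 0% = $0.00.
Line 2 (5238.73.65, Junoria, 897 liters, $88,094.37):
Base rate for 5238.73.65 is 10%.
5238.73.65 has an FTA preferential rate, but origin Junoria is not Ravius; base rate stands.
Additional duty on 5238.73.65 from Junoria: +38.5%. Applied ad valorem rate: 10% + 38.5% = 48.5%.
Duty = $88,094.37 × 48.5% = $42,725.77.
Line 3 (0863.87.68, Ravius, 3,344 kg, $564,768.16):
Base rate for 0863.87.68 is 20% + $0.82/kg.
Origin Ravius qualifies under the Eriune–Ravius agreement and 0863.87.68 is covered: preferential rate 14% applies instead.
The additional-duty order on 0863.87.68 targets Junoria, not Ravius; it does not apply.
Duty = $564,768.16 × 14% = $79,067.54.
Total = $0.00 + $42,725.77 + $79,067.54 = $121,793.31.

$121,793.31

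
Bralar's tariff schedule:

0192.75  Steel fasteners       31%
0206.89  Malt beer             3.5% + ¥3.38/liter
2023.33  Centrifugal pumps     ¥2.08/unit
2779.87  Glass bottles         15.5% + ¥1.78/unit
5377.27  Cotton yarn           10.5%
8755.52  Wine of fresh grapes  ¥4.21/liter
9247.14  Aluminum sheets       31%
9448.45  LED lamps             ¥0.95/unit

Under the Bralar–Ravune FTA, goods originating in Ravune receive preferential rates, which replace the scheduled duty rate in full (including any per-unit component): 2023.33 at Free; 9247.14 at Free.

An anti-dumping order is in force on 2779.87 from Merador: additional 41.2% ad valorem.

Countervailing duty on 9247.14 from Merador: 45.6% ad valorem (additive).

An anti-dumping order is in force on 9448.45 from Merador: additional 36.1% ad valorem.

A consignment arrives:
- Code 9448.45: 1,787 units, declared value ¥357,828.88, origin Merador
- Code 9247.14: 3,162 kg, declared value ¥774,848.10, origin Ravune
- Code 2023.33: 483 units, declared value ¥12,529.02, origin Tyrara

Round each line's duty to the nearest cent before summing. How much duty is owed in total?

¥131,878.52

Line 1 (9448.45, Merador, 1,787 units, ¥357,828.88):
Base rate for 9448.45 is ¥0.95/unit.
Additional duty on 9448.45 from Merador: +36.1% ad valorem. Applied ad valorem rate = 36.1%.
Duty = ¥357,828.88 × 36.1% + 1,787 × ¥0.95 = ¥130,873.88.
Line 2 (9247.14, Ravune, 3,162 kg, ¥774,848.10):
Base rate for 9247.14 is 31%.
Origin Ravune qualifies under the Bralar–Ravune agreement and 9247.14 is covered: preferential rate Free applies instead.
The additional-duty order on 9247.14 targets Merador, not Ravune; it does not apply.
Duty = ¥774,848.10 × 0% = ¥0.00.
Line 3 (2023.33, Tyrara, 483 units, ¥12,529.02):
Base rate for 2023.33 is ¥2.08/unit.
2023.33 has an FTA preferential rate, but origin Tyrara is not Ravune; base rate stands.
Duty = 483 × ¥2.08 = ¥1,004.64.
Total = ¥130,873.88 + ¥0.00 + ¥1,004.64 = ¥131,878.52.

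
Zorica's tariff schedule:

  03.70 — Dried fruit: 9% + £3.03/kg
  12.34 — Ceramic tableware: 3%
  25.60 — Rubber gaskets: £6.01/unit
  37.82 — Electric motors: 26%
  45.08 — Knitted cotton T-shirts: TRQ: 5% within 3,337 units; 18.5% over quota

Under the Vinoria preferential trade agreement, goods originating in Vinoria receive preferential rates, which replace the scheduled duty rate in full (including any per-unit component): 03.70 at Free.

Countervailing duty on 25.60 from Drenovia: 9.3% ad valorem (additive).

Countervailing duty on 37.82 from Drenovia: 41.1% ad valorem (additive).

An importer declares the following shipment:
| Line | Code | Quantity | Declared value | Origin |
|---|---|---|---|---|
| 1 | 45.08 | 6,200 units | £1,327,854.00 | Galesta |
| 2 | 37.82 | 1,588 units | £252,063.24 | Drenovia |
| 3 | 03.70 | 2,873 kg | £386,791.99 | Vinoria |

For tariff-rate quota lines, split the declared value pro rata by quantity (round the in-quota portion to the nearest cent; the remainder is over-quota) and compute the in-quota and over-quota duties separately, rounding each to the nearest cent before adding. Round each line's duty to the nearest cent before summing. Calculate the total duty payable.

Line 1 (45.08, Galesta, 6,200 units, £1,327,854.00):
Code 45.08 is under a tariff-rate quota (threshold 3,337 units). In-quota: 3,337 units at 5%; over-quota: 2,863 units at 18.5%.
Pro-rata value split: in-quota = £1,327,854.00 × 3,337/6,200 = £714,685.29; over-quota = £1,327,854.00 − £714,685.29 = £613,168.71.
In-quota duty = £714,685.29 × 5% = £35,734.26. Over-quota duty = £613,168.71 × 18.5% = £113,436.21.
Line duty = £35,734.26 + £113,436.21 = £149,170.47.
Line 2 (37.82, Drenovia, 1,588 units, £252,063.24):
Base rate for 37.82 is 26%.
Additional duty on 37.82 from Drenovia: +41.1%. Applied ad valorem rate: 26% + 41.1% = 67.1%.
Duty = £252,063.24 × 67.1% = £169,134.43.
Line 3 (03.70, Vinoria, 2,873 kg, £386,791.99):
Base rate for 03.70 is 9% + £3.03/kg.
Origin Vinoria qualifies under the Zorica–Vinoria agreement and 03.70 is covered: preferential rate Free applies instead.
Duty = £386,791.99 × 0% = £0.00.
Total = £149,170.47 + £169,134.43 + £0.00 = £318,304.90.

£318,304.90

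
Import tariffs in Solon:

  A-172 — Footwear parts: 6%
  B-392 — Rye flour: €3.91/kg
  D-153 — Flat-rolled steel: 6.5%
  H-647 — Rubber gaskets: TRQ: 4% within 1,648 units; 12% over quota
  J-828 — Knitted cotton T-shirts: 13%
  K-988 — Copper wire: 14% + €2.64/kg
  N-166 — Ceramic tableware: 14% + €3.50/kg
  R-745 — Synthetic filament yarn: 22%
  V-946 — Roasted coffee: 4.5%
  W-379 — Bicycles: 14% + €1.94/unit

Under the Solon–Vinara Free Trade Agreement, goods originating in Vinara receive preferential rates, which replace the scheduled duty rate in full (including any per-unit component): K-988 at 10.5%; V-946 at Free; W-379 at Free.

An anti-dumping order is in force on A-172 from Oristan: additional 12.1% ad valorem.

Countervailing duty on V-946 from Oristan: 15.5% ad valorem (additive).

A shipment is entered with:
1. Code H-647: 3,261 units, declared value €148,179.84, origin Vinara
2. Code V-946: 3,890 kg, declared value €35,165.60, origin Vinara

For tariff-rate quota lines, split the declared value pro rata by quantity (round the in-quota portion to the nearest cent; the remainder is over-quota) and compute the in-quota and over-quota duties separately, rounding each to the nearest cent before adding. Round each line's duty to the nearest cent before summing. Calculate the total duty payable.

Line 1 (H-647, Vinara, 3,261 units, €148,179.84):
Code H-647 is under a tariff-rate quota (threshold 1,648 units). In-quota: 1,648 units at 4%; over-quota: 1,613 units at 12%.
Pro-rata value split: in-quota = €148,179.84 × 1,648/3,261 = €74,885.12; over-quota = €148,179.84 − €74,885.12 = €73,294.72.
In-quota duty = €74,885.12 × 4% = €2,995.40. Over-quota duty = €73,294.72 × 12% = €8,795.37.
Line duty = €2,995.40 + €8,795.37 = €11,790.77.
Line 2 (V-946, Vinara, 3,890 kg, €35,165.60):
Base rate for V-946 is 4.5%.
Origin Vinara qualifies under the Solon–Vinara agreement and V-946 is covered: preferential rate Free applies instead.
The additional-duty order on V-946 targets Oristan, not Vinara; it does not apply.
Duty = €35,165.60 × 0% = €0.00.
Total = €11,790.77 + €0.00 = €11,790.77.

€11,790.77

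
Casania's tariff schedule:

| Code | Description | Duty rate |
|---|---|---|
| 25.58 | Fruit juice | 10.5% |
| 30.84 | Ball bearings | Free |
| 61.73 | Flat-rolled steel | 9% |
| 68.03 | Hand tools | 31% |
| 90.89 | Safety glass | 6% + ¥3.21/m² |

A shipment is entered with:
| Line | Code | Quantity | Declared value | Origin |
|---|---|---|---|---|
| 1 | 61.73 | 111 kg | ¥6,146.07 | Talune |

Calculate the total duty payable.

Line 1 (61.73, Talune, 111 kg, ¥6,146.07):
Base rate for 61.73 is 9%.
Duty = ¥6,146.07 × 9% = ¥553.15.

¥553.15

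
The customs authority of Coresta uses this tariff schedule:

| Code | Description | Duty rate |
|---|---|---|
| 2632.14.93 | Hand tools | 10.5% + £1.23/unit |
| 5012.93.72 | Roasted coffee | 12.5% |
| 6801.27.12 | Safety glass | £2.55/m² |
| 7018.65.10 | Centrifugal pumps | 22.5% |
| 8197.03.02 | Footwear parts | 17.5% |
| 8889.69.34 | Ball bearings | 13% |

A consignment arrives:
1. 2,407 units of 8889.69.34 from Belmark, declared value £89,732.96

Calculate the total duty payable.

Line 1 (8889.69.34, Belmark, 2,407 units, £89,732.96):
Base rate for 8889.69.34 is 13%.
Duty = £89,732.96 × 13% = £11,665.28.

£11,665.28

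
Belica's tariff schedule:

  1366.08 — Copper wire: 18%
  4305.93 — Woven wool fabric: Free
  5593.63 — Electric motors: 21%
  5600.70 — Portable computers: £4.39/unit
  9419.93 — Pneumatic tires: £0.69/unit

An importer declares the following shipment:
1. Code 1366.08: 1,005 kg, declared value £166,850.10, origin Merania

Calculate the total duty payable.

£30,033.02

Line 1 (1366.08, Merania, 1,005 kg, £166,850.10):
Base rate for 1366.08 is 18%.
Duty = £166,850.10 × 18% = £30,033.02.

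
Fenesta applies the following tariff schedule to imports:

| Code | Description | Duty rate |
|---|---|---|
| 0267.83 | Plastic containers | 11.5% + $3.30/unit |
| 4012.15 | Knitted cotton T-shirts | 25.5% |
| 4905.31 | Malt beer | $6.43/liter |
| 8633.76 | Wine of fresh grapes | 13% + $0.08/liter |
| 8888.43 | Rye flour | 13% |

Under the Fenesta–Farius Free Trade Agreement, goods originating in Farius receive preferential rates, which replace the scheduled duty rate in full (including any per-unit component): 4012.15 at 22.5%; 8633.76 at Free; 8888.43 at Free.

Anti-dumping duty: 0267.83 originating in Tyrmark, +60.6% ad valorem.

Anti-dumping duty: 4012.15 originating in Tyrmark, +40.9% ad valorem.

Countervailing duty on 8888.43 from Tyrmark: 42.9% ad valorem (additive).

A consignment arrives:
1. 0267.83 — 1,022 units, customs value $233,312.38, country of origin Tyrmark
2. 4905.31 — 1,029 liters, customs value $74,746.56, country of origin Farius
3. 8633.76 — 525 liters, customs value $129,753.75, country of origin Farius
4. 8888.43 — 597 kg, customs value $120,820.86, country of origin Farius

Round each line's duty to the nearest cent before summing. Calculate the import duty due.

$178,207.30

Line 1 (0267.83, Tyrmark, 1,022 units, $233,312.38):
Base rate for 0267.83 is 11.5% + $3.30/unit.
Additional duty on 0267.83 from Tyrmark: +60.6%. Applied ad valorem rate: 11.5% + 60.6% = 72.1%.
Duty = $233,312.38 × 72.1% + 1,022 × $3.30 = $171,590.83.
Line 2 (4905.31, Farius, 1,029 liters, $74,746.56):
Base rate for 4905.31 is $6.43/liter.
Origin Farius is the FTA partner but 4905.31 is not on the preference list; base rate stands.
Duty = 1,029 × $6.43 = $6,616.47.
Line 3 (8633.76, Farius, 525 liters, $129,753.75):
Base rate for 8633.76 is 13% + $0.08/liter.
Origin Farius qualifies under the Fenesta–Farius agreement and 8633.76 is covered: preferential rate Free applies instead.
Duty = $129,753.75 × 0% = $0.00.
Line 4 (8888.43, Farius, 597 kg, $120,820.86):
Base rate for 8888.43 is 13%.
Origin Farius qualifies under the Fenesta–Farius agreement and 8888.43 is covered: preferential rate Free applies instead.
The additional-duty order on 8888.43 targets Tyrmark, not Farius; it does not apply.
Duty = $120,820.86 × 0% = $0.00.
Total = $171,590.83 + $6,616.47 + $0.00 + $0.00 = $178,207.30.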